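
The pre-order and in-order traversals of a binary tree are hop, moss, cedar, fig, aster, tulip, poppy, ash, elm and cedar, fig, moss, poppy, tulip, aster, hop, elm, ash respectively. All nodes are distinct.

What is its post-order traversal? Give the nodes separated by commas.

fig, cedar, poppy, tulip, aster, moss, elm, ash, hop

The first element of pre-order is the root; it splits in-order into left and right subtrees.
Root hop: left subtree has 6 nodes {cedar, fig, moss, poppy, tulip, aster}, right has 2 {elm, ash}.
  Root moss: left subtree has 2 nodes {cedar, fig}, right has 3 {poppy, tulip, aster}.
    Root cedar: left subtree has 0 nodes { }, right has 1 {fig}.
    Root aster: left subtree has 2 nodes {poppy, tulip}, right has 0 { }.
      Root tulip: left subtree has 1 node {poppy}, right has 0 { }.
  Root ash: left subtree has 1 node {elm}, right has 0 { }.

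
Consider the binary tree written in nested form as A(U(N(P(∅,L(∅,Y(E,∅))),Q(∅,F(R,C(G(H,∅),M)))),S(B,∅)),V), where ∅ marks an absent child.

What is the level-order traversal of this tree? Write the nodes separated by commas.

A, U, V, N, S, P, Q, B, L, F, Y, R, C, E, G, M, H

Level-order visits nodes level by level from the root, left to right within each level.
Level 0: A
Level 1: U, V
Level 2: N, S
Level 3: P, Q, B
Level 4: L, F
Level 5: Y, R, C
Level 6: E, G, M
Level 7: H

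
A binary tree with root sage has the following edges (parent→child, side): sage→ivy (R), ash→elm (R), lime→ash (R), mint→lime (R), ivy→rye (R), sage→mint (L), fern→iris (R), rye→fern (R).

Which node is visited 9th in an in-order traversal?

In-order visits the left subtree, then the node, then the right subtree.
At sage: go left to mint.
  At mint: no left child.
  Visit mint.
  At mint: go right to lime.
    At lime: no left child.
    Visit lime.
    At lime: go right to ash.
      At ash: no left child.
      Visit ash.
      At ash: go right to elm.
        elm is a leaf — visit elm.
Visit sage.
At sage: go right to ivy.
  At ivy: no left child.
  Visit ivy.
  At ivy: go right to rye.
    At rye: no left child.
    Visit rye.
    At rye: go right to fern.
      At fern: no left child.
      Visit fern.
      At fern: go right to iris.
        iris is a leaf — visit iris.
Full in-order sequence: mint, lime, ash, elm, sage, ivy, rye, fern, iris.

iris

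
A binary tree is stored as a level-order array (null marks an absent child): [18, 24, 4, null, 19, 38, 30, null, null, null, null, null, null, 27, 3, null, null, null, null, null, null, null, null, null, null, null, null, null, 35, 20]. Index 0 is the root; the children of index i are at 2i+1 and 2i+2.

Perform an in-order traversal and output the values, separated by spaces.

24 19 18 38 4 27 35 30 20 3

In-order visits the left subtree, then the node, then the right subtree.
At 18: go left to 24.
  At 24: no left child.
  Visit 24.
  At 24: go right to 19.
    19 is a leaf — visit 19.
Visit 18.
At 18: go right to 4.
  At 4: go left to 38.
    38 is a leaf — visit 38.
  Visit 4.
  At 4: go right to 30.
    At 30: go left to 27.
      At 27: no left child.
      Visit 27.
      At 27: go right to 35.
        35 is a leaf — visit 35.
    Visit 30.
    At 30: go right to 3.
      At 3: go left to 20.
        20 is a leaf — visit 20.
      Visit 3.
      At 3: no right child.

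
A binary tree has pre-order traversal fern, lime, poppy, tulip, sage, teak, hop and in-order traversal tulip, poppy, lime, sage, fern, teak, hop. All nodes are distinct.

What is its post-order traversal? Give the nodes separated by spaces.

tulip poppy sage lime hop teak fern

The first element of pre-order is the root; it splits in-order into left and right subtrees.
Root fern: left subtree has 4 nodes {tulip, poppy, lime, sage}, right has 2 {teak, hop}.
  Root lime: left subtree has 2 nodes {tulip, poppy}, right has 1 {sage}.
    Root poppy: left subtree has 1 node {tulip}, right has 0 { }.
  Root teak: left subtree has 0 nodes { }, right has 1 {hop}.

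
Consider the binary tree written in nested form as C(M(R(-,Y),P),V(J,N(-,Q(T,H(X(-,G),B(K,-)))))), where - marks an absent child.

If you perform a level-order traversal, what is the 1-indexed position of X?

12

Level-order visits nodes level by level from the root, left to right within each level.
Level 0: C
Level 1: M, V
Level 2: R, P, J, N
Level 3: Y, Q
Level 4: T, H
Level 5: X, B
Level 6: G, K
Full level-order sequence: C, M, V, R, P, J, N, Y, Q, T, H, X, B, G, K.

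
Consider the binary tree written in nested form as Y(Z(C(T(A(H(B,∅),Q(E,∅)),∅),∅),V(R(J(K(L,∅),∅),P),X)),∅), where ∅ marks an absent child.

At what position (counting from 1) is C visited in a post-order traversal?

7

Post-order visits the left subtree, then the right subtree, then the node.
At Y: go left to Z.
  At Z: go left to C.
    At C: go left to T.
      At T: go left to A.
        At A: go left to H.
          At H: go left to B.
            B is a leaf — visit B.
          At H: no right child.
          Visit H.
        At A: go right to Q.
          At Q: go left to E.
            E is a leaf — visit E.
          At Q: no right child.
          Visit Q.
        Visit A.
      At T: no right child.
      Visit T.
    At C: no right child.
    Visit C.
  At Z: go right to V.
    At V: go left to R.
      At R: go left to J.
        At J: go left to K.
          At K: go left to L.
            L is a leaf — visit L.
          At K: no right child.
          Visit K.
        At J: no right child.
        Visit J.
      At R: go right to P.
        P is a leaf — visit P.
      Visit R.
    At V: go right to X.
      X is a leaf — visit X.
    Visit V.
  Visit Z.
At Y: no right child.
Visit Y.
Full post-order sequence: B, H, E, Q, A, T, C, L, K, J, P, R, X, V, Z, Y.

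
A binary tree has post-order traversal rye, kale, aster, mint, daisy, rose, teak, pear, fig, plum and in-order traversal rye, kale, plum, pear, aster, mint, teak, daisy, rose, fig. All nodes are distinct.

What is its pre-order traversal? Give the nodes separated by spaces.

The last element of post-order is the root; it splits in-order into left and right subtrees.
Root plum: left subtree has 2 nodes {rye, kale}, right has 7 {pear, aster, mint, teak, daisy, rose, fig}.
  Root kale: left subtree has 1 node {rye}, right has 0 { }.
  Root fig: left subtree has 6 nodes {pear, aster, mint, teak, daisy, rose}, right has 0 { }.
    Root pear: left subtree has 0 nodes { }, right has 5 {aster, mint, teak, daisy, rose}.
      Root teak: left subtree has 2 nodes {aster, mint}, right has 2 {daisy, rose}.
        Root mint: left subtree has 1 node {aster}, right has 0 { }.
        Root rose: left subtree has 1 node {daisy}, right has 0 { }.

plum kale rye fig pear teak mint aster rose daisy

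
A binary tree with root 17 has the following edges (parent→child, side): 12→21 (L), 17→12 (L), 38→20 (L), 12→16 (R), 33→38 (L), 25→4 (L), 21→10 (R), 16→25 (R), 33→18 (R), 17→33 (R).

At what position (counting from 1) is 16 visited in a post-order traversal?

5

Post-order visits the left subtree, then the right subtree, then the node.
At 17: go left to 12.
  At 12: go left to 21.
    At 21: no left child.
    At 21: go right to 10.
      10 is a leaf — visit 10.
    Visit 21.
  At 12: go right to 16.
    At 16: no left child.
    At 16: go right to 25.
      At 25: go left to 4.
        4 is a leaf — visit 4.
      At 25: no right child.
      Visit 25.
    Visit 16.
  Visit 12.
At 17: go right to 33.
  At 33: go left to 38.
    At 38: go left to 20.
      20 is a leaf — visit 20.
    At 38: no right child.
    Visit 38.
  At 33: go right to 18.
    18 is a leaf — visit 18.
  Visit 33.
Visit 17.
Full post-order sequence: 10, 21, 4, 25, 16, 12, 20, 38, 18, 33, 17.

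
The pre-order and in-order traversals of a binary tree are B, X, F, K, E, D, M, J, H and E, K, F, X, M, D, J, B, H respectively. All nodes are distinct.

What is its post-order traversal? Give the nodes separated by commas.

The first element of pre-order is the root; it splits in-order into left and right subtrees.
Root B: left subtree has 7 nodes {E, K, F, X, M, D, J}, right has 1 {H}.
  Root X: left subtree has 3 nodes {E, K, F}, right has 3 {M, D, J}.
    Root F: left subtree has 2 nodes {E, K}, right has 0 { }.
      Root K: left subtree has 1 node {E}, right has 0 { }.
    Root D: left subtree has 1 node {M}, right has 1 {J}.

E, K, F, M, J, D, X, H, B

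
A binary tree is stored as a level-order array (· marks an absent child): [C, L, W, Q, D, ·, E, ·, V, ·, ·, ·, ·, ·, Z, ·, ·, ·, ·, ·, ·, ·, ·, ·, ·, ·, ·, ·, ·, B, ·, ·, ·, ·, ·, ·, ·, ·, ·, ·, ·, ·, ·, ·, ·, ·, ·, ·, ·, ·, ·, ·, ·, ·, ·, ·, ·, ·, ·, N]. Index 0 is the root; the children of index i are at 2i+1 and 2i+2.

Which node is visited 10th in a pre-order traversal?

Pre-order visits the node, then its left subtree, then its right subtree.
Visit C.
At C: go left to L.
  Visit L.
  At L: go left to Q.
    Visit Q.
    At Q: no left child.
    At Q: go right to V.
      V is a leaf — visit V.
  At L: go right to D.
    D is a leaf — visit D.
At C: go right to W.
  Visit W.
  At W: no left child.
  At W: go right to E.
    Visit E.
    At E: no left child.
    At E: go right to Z.
      Visit Z.
      At Z: go left to B.
        Visit B.
        At B: go left to N.
          N is a leaf — visit N.
        At B: no right child.
      At Z: no right child.
Full pre-order sequence: C, L, Q, V, D, W, E, Z, B, N.

N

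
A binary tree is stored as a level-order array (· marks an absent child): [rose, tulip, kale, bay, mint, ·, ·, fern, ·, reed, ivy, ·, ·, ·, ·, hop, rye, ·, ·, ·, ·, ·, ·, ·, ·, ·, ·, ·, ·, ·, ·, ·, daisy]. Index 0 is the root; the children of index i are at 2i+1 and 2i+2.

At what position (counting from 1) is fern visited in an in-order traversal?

3

In-order visits the left subtree, then the node, then the right subtree.
At rose: go left to tulip.
  At tulip: go left to bay.
    At bay: go left to fern.
      At fern: go left to hop.
        At hop: no left child.
        Visit hop.
        At hop: go right to daisy.
          daisy is a leaf — visit daisy.
      Visit fern.
      At fern: go right to rye.
        rye is a leaf — visit rye.
    Visit bay.
    At bay: no right child.
  Visit tulip.
  At tulip: go right to mint.
    At mint: go left to reed.
      reed is a leaf — visit reed.
    Visit mint.
    At mint: go right to ivy.
      ivy is a leaf — visit ivy.
Visit rose.
At rose: go right to kale.
  kale is a leaf — visit kale.
Full in-order sequence: hop, daisy, fern, rye, bay, tulip, reed, mint, ivy, rose, kale.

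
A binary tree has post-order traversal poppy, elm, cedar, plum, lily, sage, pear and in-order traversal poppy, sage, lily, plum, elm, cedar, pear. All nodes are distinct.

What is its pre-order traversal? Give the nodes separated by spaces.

The last element of post-order is the root; it splits in-order into left and right subtrees.
Root pear: left subtree has 6 nodes {poppy, sage, lily, plum, elm, cedar}, right has 0 { }.
  Root sage: left subtree has 1 node {poppy}, right has 4 {lily, plum, elm, cedar}.
    Root lily: left subtree has 0 nodes { }, right has 3 {plum, elm, cedar}.
      Root plum: left subtree has 0 nodes { }, right has 2 {elm, cedar}.
        Root cedar: left subtree has 1 node {elm}, right has 0 { }.

pear sage poppy lily plum cedar elm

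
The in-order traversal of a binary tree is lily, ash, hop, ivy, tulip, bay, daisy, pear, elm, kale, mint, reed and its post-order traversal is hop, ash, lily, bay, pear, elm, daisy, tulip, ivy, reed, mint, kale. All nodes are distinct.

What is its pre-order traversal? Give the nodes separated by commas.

The last element of post-order is the root; it splits in-order into left and right subtrees.
Root kale: left subtree has 9 nodes {lily, ash, hop, ivy, tulip, bay, daisy, pear, elm}, right has 2 {mint, reed}.
  Root ivy: left subtree has 3 nodes {lily, ash, hop}, right has 5 {tulip, bay, daisy, pear, elm}.
    Root lily: left subtree has 0 nodes { }, right has 2 {ash, hop}.
      Root ash: left subtree has 0 nodes { }, right has 1 {hop}.
    Root tulip: left subtree has 0 nodes { }, right has 4 {bay, daisy, pear, elm}.
      Root daisy: left subtree has 1 node {bay}, right has 2 {pear, elm}.
        Root elm: left subtree has 1 node {pear}, right has 0 { }.
  Root mint: left subtree has 0 nodes { }, right has 1 {reed}.

kale, ivy, lily, ash, hop, tulip, daisy, bay, elm, pear, mint, reed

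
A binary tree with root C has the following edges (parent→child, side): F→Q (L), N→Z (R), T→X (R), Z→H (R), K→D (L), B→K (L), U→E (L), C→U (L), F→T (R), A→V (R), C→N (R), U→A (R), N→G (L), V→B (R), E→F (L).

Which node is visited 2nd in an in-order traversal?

In-order visits the left subtree, then the node, then the right subtree.
At C: go left to U.
  At U: go left to E.
    At E: go left to F.
      At F: go left to Q.
        Q is a leaf — visit Q.
      Visit F.
      At F: go right to T.
        At T: no left child.
        Visit T.
        At T: go right to X.
          X is a leaf — visit X.
    Visit E.
    At E: no right child.
  Visit U.
  At U: go right to A.
    At A: no left child.
    Visit A.
    At A: go right to V.
      At V: no left child.
      Visit V.
      At V: go right to B.
        At B: go left to K.
          At K: go left to D.
            D is a leaf — visit D.
          Visit K.
          At K: no right child.
        Visit B.
        At B: no right child.
Visit C.
At C: go right to N.
  At N: go left to G.
    G is a leaf — visit G.
  Visit N.
  At N: go right to Z.
    At Z: no left child.
    Visit Z.
    At Z: go right to H.
      H is a leaf — visit H.
Full in-order sequence: Q, F, T, X, E, U, A, V, D, K, B, C, G, N, Z, H.

F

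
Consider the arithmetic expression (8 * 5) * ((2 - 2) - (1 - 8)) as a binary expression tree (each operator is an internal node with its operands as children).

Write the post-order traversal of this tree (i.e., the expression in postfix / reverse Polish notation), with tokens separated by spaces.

Post-order on an expression tree gives postfix notation: for each operator, emit left operand, right operand, then the operator.

8 5 * 2 2 - 1 8 - - *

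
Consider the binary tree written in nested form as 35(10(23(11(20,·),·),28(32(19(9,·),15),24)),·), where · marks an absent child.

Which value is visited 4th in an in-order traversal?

10

In-order visits the left subtree, then the node, then the right subtree.
At 35: go left to 10.
  At 10: go left to 23.
    At 23: go left to 11.
      At 11: go left to 20.
        20 is a leaf — visit 20.
      Visit 11.
      At 11: no right child.
    Visit 23.
    At 23: no right child.
  Visit 10.
  At 10: go right to 28.
    At 28: go left to 32.
      At 32: go left to 19.
        At 19: go left to 9.
          9 is a leaf — visit 9.
        Visit 19.
        At 19: no right child.
      Visit 32.
      At 32: go right to 15.
        15 is a leaf — visit 15.
    Visit 28.
    At 28: go right to 24.
      24 is a leaf — visit 24.
Visit 35.
At 35: no right child.
Full in-order sequence: 20, 11, 23, 10, 9, 19, 32, 15, 28, 24, 35.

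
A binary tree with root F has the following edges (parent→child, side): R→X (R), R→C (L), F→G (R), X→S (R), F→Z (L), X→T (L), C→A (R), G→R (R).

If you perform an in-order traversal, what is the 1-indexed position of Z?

In-order visits the left subtree, then the node, then the right subtree.
At F: go left to Z.
  Z is a leaf — visit Z.
Visit F.
At F: go right to G.
  At G: no left child.
  Visit G.
  At G: go right to R.
    At R: go left to C.
      At C: no left child.
      Visit C.
      At C: go right to A.
        A is a leaf — visit A.
    Visit R.
    At R: go right to X.
      At X: go left to T.
        T is a leaf — visit T.
      Visit X.
      At X: go right to S.
        S is a leaf — visit S.
Full in-order sequence: Z, F, G, C, A, R, T, X, S.

1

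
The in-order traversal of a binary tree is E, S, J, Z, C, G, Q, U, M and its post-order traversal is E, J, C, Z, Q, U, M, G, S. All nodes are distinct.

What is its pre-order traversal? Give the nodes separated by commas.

The last element of post-order is the root; it splits in-order into left and right subtrees.
Root S: left subtree has 1 node {E}, right has 7 {J, Z, C, G, Q, U, M}.
  Root G: left subtree has 3 nodes {J, Z, C}, right has 3 {Q, U, M}.
    Root Z: left subtree has 1 node {J}, right has 1 {C}.
    Root M: left subtree has 2 nodes {Q, U}, right has 0 { }.
      Root U: left subtree has 1 node {Q}, right has 0 { }.

S, E, G, Z, J, C, M, U, Q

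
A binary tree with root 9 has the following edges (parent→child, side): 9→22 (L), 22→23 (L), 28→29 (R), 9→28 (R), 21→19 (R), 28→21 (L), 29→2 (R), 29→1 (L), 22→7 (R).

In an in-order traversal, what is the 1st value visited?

23

In-order visits the left subtree, then the node, then the right subtree.
At 9: go left to 22.
  At 22: go left to 23.
    23 is a leaf — visit 23.
  Visit 22.
  At 22: go right to 7.
    7 is a leaf — visit 7.
Visit 9.
At 9: go right to 28.
  At 28: go left to 21.
    At 21: no left child.
    Visit 21.
    At 21: go right to 19.
      19 is a leaf — visit 19.
  Visit 28.
  At 28: go right to 29.
    At 29: go left to 1.
      1 is a leaf — visit 1.
    Visit 29.
    At 29: go right to 2.
      2 is a leaf — visit 2.
Full in-order sequence: 23, 22, 7, 9, 21, 19, 28, 1, 29, 2.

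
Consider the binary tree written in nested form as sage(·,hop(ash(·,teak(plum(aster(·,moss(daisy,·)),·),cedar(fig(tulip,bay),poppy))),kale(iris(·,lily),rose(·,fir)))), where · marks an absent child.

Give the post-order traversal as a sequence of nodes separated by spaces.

Post-order visits the left subtree, then the right subtree, then the node.
At sage: no left child.
At sage: go right to hop.
  At hop: go left to ash.
    At ash: no left child.
    At ash: go right to teak.
      At teak: go left to plum.
        At plum: go left to aster.
          At aster: no left child.
          At aster: go right to moss.
            At moss: go left to daisy.
              daisy is a leaf — visit daisy.
            At moss: no right child.
            Visit moss.
          Visit aster.
        At plum: no right child.
        Visit plum.
      At teak: go right to cedar.
        At cedar: go left to fig.
          At fig: go left to tulip.
            tulip is a leaf — visit tulip.
          At fig: go right to bay.
            bay is a leaf — visit bay.
          Visit fig.
        At cedar: go right to poppy.
          poppy is a leaf — visit poppy.
        Visit cedar.
      Visit teak.
    Visit ash.
  At hop: go right to kale.
    At kale: go left to iris.
      At iris: no left child.
      At iris: go right to lily.
        lily is a leaf — visit lily.
      Visit iris.
    At kale: go right to rose.
      At rose: no left child.
      At rose: go right to fir.
        fir is a leaf — visit fir.
      Visit rose.
    Visit kale.
  Visit hop.
Visit sage.

daisy moss aster plum tulip bay fig poppy cedar teak ash lily iris fir rose kale hop sage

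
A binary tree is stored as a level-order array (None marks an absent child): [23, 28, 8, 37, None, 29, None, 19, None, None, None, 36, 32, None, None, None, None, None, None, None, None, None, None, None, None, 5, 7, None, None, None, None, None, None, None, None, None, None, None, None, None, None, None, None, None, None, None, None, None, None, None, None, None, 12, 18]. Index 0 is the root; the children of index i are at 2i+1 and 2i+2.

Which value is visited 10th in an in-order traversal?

18

In-order visits the left subtree, then the node, then the right subtree.
At 23: go left to 28.
  At 28: go left to 37.
    At 37: go left to 19.
      19 is a leaf — visit 19.
    Visit 37.
    At 37: no right child.
  Visit 28.
  At 28: no right child.
Visit 23.
At 23: go right to 8.
  At 8: go left to 29.
    At 29: go left to 36.
      36 is a leaf — visit 36.
    Visit 29.
    At 29: go right to 32.
      At 32: go left to 5.
        At 5: no left child.
        Visit 5.
        At 5: go right to 12.
          12 is a leaf — visit 12.
      Visit 32.
      At 32: go right to 7.
        At 7: go left to 18.
          18 is a leaf — visit 18.
        Visit 7.
        At 7: no right child.
  Visit 8.
  At 8: no right child.
Full in-order sequence: 19, 37, 28, 23, 36, 29, 5, 12, 32, 18, 7, 8.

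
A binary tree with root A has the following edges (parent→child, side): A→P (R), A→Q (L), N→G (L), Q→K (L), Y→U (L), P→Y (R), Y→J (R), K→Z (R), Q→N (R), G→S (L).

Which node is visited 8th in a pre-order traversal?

Pre-order visits the node, then its left subtree, then its right subtree.
Visit A.
At A: go left to Q.
  Visit Q.
  At Q: go left to K.
    Visit K.
    At K: no left child.
    At K: go right to Z.
      Z is a leaf — visit Z.
  At Q: go right to N.
    Visit N.
    At N: go left to G.
      Visit G.
      At G: go left to S.
        S is a leaf — visit S.
      At G: no right child.
    At N: no right child.
At A: go right to P.
  Visit P.
  At P: no left child.
  At P: go right to Y.
    Visit Y.
    At Y: go left to U.
      U is a leaf — visit U.
    At Y: go right to J.
      J is a leaf — visit J.
Full pre-order sequence: A, Q, K, Z, N, G, S, P, Y, U, J.

P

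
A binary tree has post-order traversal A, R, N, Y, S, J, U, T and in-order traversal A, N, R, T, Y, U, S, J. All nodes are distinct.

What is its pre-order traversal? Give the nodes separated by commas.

T, N, A, R, U, Y, J, S

The last element of post-order is the root; it splits in-order into left and right subtrees.
Root T: left subtree has 3 nodes {A, N, R}, right has 4 {Y, U, S, J}.
  Root N: left subtree has 1 node {A}, right has 1 {R}.
  Root U: left subtree has 1 node {Y}, right has 2 {S, J}.
    Root J: left subtree has 1 node {S}, right has 0 { }.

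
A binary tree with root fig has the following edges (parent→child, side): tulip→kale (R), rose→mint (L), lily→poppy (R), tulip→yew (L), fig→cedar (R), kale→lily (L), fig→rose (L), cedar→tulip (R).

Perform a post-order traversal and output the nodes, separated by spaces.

mint rose yew poppy lily kale tulip cedar fig

Post-order visits the left subtree, then the right subtree, then the node.
At fig: go left to rose.
  At rose: go left to mint.
    mint is a leaf — visit mint.
  At rose: no right child.
  Visit rose.
At fig: go right to cedar.
  At cedar: no left child.
  At cedar: go right to tulip.
    At tulip: go left to yew.
      yew is a leaf — visit yew.
    At tulip: go right to kale.
      At kale: go left to lily.
        At lily: no left child.
        At lily: go right to poppy.
          poppy is a leaf — visit poppy.
        Visit lily.
      At kale: no right child.
      Visit kale.
    Visit tulip.
  Visit cedar.
Visit fig.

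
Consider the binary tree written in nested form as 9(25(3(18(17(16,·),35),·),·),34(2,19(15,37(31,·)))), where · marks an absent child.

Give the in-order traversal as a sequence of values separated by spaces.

16 17 18 35 3 25 9 2 34 15 19 31 37

In-order visits the left subtree, then the node, then the right subtree.
At 9: go left to 25.
  At 25: go left to 3.
    At 3: go left to 18.
      At 18: go left to 17.
        At 17: go left to 16.
          16 is a leaf — visit 16.
        Visit 17.
        At 17: no right child.
      Visit 18.
      At 18: go right to 35.
        35 is a leaf — visit 35.
    Visit 3.
    At 3: no right child.
  Visit 25.
  At 25: no right child.
Visit 9.
At 9: go right to 34.
  At 34: go left to 2.
    2 is a leaf — visit 2.
  Visit 34.
  At 34: go right to 19.
    At 19: go left to 15.
      15 is a leaf — visit 15.
    Visit 19.
    At 19: go right to 37.
      At 37: go left to 31.
        31 is a leaf — visit 31.
      Visit 37.
      At 37: no right child.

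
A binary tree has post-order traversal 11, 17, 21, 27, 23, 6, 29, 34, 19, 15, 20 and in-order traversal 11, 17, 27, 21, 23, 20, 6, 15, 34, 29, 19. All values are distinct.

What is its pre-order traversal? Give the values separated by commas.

20, 23, 27, 17, 11, 21, 15, 6, 19, 34, 29

The last element of post-order is the root; it splits in-order into left and right subtrees.
Root 20: left subtree has 5 nodes {11, 17, 27, 21, 23}, right has 5 {6, 15, 34, 29, 19}.
  Root 23: left subtree has 4 nodes {11, 17, 27, 21}, right has 0 { }.
    Root 27: left subtree has 2 nodes {11, 17}, right has 1 {21}.
      Root 17: left subtree has 1 node {11}, right has 0 { }.
  Root 15: left subtree has 1 node {6}, right has 3 {34, 29, 19}.
    Root 19: left subtree has 2 nodes {34, 29}, right has 0 { }.
      Root 34: left subtree has 0 nodes { }, right has 1 {29}.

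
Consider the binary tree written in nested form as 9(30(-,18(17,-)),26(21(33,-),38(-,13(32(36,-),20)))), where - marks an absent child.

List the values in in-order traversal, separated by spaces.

In-order visits the left subtree, then the node, then the right subtree.
At 9: go left to 30.
  At 30: no left child.
  Visit 30.
  At 30: go right to 18.
    At 18: go left to 17.
      17 is a leaf — visit 17.
    Visit 18.
    At 18: no right child.
Visit 9.
At 9: go right to 26.
  At 26: go left to 21.
    At 21: go left to 33.
      33 is a leaf — visit 33.
    Visit 21.
    At 21: no right child.
  Visit 26.
  At 26: go right to 38.
    At 38: no left child.
    Visit 38.
    At 38: go right to 13.
      At 13: go left to 32.
        At 32: go left to 36.
          36 is a leaf — visit 36.
        Visit 32.
        At 32: no right child.
      Visit 13.
      At 13: go right to 20.
        20 is a leaf — visit 20.

30 17 18 9 33 21 26 38 36 32 13 20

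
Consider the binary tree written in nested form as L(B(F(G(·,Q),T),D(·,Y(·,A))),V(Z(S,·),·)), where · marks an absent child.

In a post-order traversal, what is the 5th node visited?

A

Post-order visits the left subtree, then the right subtree, then the node.
At L: go left to B.
  At B: go left to F.
    At F: go left to G.
      At G: no left child.
      At G: go right to Q.
        Q is a leaf — visit Q.
      Visit G.
    At F: go right to T.
      T is a leaf — visit T.
    Visit F.
  At B: go right to D.
    At D: no left child.
    At D: go right to Y.
      At Y: no left child.
      At Y: go right to A.
        A is a leaf — visit A.
      Visit Y.
    Visit D.
  Visit B.
At L: go right to V.
  At V: go left to Z.
    At Z: go left to S.
      S is a leaf — visit S.
    At Z: no right child.
    Visit Z.
  At V: no right child.
  Visit V.
Visit L.
Full post-order sequence: Q, G, T, F, A, Y, D, B, S, Z, V, L.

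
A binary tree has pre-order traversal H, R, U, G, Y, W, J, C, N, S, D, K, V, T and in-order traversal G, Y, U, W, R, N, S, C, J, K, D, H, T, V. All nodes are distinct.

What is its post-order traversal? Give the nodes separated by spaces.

Y G W U S N C K D J R T V H

The first element of pre-order is the root; it splits in-order into left and right subtrees.
Root H: left subtree has 11 nodes {G, Y, U, W, R, N, S, C, J, K, D}, right has 2 {T, V}.
  Root R: left subtree has 4 nodes {G, Y, U, W}, right has 6 {N, S, C, J, K, D}.
    Root U: left subtree has 2 nodes {G, Y}, right has 1 {W}.
      Root G: left subtree has 0 nodes { }, right has 1 {Y}.
    Root J: left subtree has 3 nodes {N, S, C}, right has 2 {K, D}.
      Root C: left subtree has 2 nodes {N, S}, right has 0 { }.
        Root N: left subtree has 0 nodes { }, right has 1 {S}.
      Root D: left subtree has 1 node {K}, right has 0 { }.
  Root V: left subtree has 1 node {T}, right has 0 { }.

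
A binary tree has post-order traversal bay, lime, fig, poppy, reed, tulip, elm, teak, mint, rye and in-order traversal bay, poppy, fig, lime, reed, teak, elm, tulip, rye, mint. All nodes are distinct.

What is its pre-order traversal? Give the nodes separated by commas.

rye, teak, reed, poppy, bay, fig, lime, elm, tulip, mint

The last element of post-order is the root; it splits in-order into left and right subtrees.
Root rye: left subtree has 8 nodes {bay, poppy, fig, lime, reed, teak, elm, tulip}, right has 1 {mint}.
  Root teak: left subtree has 5 nodes {bay, poppy, fig, lime, reed}, right has 2 {elm, tulip}.
    Root reed: left subtree has 4 nodes {bay, poppy, fig, lime}, right has 0 { }.
      Root poppy: left subtree has 1 node {bay}, right has 2 {fig, lime}.
        Root fig: left subtree has 0 nodes { }, right has 1 {lime}.
    Root elm: left subtree has 0 nodes { }, right has 1 {tulip}.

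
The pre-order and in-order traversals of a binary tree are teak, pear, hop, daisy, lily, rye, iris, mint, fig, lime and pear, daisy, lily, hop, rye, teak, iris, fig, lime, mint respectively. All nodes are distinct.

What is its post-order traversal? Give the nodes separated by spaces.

lily daisy rye hop pear lime fig mint iris teak

The first element of pre-order is the root; it splits in-order into left and right subtrees.
Root teak: left subtree has 5 nodes {pear, daisy, lily, hop, rye}, right has 4 {iris, fig, lime, mint}.
  Root pear: left subtree has 0 nodes { }, right has 4 {daisy, lily, hop, rye}.
    Root hop: left subtree has 2 nodes {daisy, lily}, right has 1 {rye}.
      Root daisy: left subtree has 0 nodes { }, right has 1 {lily}.
  Root iris: left subtree has 0 nodes { }, right has 3 {fig, lime, mint}.
    Root mint: left subtree has 2 nodes {fig, lime}, right has 0 { }.
      Root fig: left subtree has 0 nodes { }, right has 1 {lime}.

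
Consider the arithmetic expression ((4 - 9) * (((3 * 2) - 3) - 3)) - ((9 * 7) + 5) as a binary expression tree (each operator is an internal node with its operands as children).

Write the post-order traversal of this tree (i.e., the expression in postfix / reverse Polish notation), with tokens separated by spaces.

4 9 - 3 2 * 3 - 3 - * 9 7 * 5 + -

Post-order on an expression tree gives postfix notation: for each operator, emit left operand, right operand, then the operator.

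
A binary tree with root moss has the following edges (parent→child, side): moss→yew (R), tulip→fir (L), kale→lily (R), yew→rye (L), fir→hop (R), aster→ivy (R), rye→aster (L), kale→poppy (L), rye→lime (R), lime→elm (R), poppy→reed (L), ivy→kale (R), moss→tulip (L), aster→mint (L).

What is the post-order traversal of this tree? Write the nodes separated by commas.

hop, fir, tulip, mint, reed, poppy, lily, kale, ivy, aster, elm, lime, rye, yew, moss

Post-order visits the left subtree, then the right subtree, then the node.
At moss: go left to tulip.
  At tulip: go left to fir.
    At fir: no left child.
    At fir: go right to hop.
      hop is a leaf — visit hop.
    Visit fir.
  At tulip: no right child.
  Visit tulip.
At moss: go right to yew.
  At yew: go left to rye.
    At rye: go left to aster.
      At aster: go left to mint.
        mint is a leaf — visit mint.
      At aster: go right to ivy.
        At ivy: no left child.
        At ivy: go right to kale.
          At kale: go left to poppy.
            At poppy: go left to reed.
              reed is a leaf — visit reed.
            At poppy: no right child.
            Visit poppy.
          At kale: go right to lily.
            lily is a leaf — visit lily.
          Visit kale.
        Visit ivy.
      Visit aster.
    At rye: go right to lime.
      At lime: no left child.
      At lime: go right to elm.
        elm is a leaf — visit elm.
      Visit lime.
    Visit rye.
  At yew: no right child.
  Visit yew.
Visit moss.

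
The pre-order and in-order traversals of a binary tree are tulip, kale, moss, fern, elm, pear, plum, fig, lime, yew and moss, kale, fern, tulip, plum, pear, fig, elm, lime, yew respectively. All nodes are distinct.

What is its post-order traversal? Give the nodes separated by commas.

moss, fern, kale, plum, fig, pear, yew, lime, elm, tulip

The first element of pre-order is the root; it splits in-order into left and right subtrees.
Root tulip: left subtree has 3 nodes {moss, kale, fern}, right has 6 {plum, pear, fig, elm, lime, yew}.
  Root kale: left subtree has 1 node {moss}, right has 1 {fern}.
  Root elm: left subtree has 3 nodes {plum, pear, fig}, right has 2 {lime, yew}.
    Root pear: left subtree has 1 node {plum}, right has 1 {fig}.
    Root lime: left subtree has 0 nodes { }, right has 1 {yew}.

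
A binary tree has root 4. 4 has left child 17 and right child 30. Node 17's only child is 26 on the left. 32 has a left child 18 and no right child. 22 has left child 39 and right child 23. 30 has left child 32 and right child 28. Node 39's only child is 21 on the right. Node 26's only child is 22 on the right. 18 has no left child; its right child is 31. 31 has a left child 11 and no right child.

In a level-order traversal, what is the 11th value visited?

31

Level-order visits nodes level by level from the root, left to right within each level.
Level 0: 4
Level 1: 17, 30
Level 2: 26, 32, 28
Level 3: 22, 18
Level 4: 39, 23, 31
Level 5: 21, 11
Full level-order sequence: 4, 17, 30, 26, 32, 28, 22, 18, 39, 23, 31, 21, 11.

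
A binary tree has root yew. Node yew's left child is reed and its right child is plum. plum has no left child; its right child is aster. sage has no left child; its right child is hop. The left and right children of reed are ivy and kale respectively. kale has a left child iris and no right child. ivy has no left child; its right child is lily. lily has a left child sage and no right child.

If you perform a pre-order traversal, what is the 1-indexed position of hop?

6

Pre-order visits the node, then its left subtree, then its right subtree.
Visit yew.
At yew: go left to reed.
  Visit reed.
  At reed: go left to ivy.
    Visit ivy.
    At ivy: no left child.
    At ivy: go right to lily.
      Visit lily.
      At lily: go left to sage.
        Visit sage.
        At sage: no left child.
        At sage: go right to hop.
          hop is a leaf — visit hop.
      At lily: no right child.
  At reed: go right to kale.
    Visit kale.
    At kale: go left to iris.
      iris is a leaf — visit iris.
    At kale: no right child.
At yew: go right to plum.
  Visit plum.
  At plum: no left child.
  At plum: go right to aster.
    aster is a leaf — visit aster.
Full pre-order sequence: yew, reed, ivy, lily, sage, hop, kale, iris, plum, aster.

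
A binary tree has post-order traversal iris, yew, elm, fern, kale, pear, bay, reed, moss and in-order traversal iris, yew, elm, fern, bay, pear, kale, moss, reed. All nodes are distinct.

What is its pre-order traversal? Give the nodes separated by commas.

The last element of post-order is the root; it splits in-order into left and right subtrees.
Root moss: left subtree has 7 nodes {iris, yew, elm, fern, bay, pear, kale}, right has 1 {reed}.
  Root bay: left subtree has 4 nodes {iris, yew, elm, fern}, right has 2 {pear, kale}.
    Root fern: left subtree has 3 nodes {iris, yew, elm}, right has 0 { }.
      Root elm: left subtree has 2 nodes {iris, yew}, right has 0 { }.
        Root yew: left subtree has 1 node {iris}, right has 0 { }.
    Root pear: left subtree has 0 nodes { }, right has 1 {kale}.

moss, bay, fern, elm, yew, iris, pear, kale, reed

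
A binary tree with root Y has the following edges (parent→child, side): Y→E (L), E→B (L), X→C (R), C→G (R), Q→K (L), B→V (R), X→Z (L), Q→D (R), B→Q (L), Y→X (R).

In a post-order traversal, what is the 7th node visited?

Post-order visits the left subtree, then the right subtree, then the node.
At Y: go left to E.
  At E: go left to B.
    At B: go left to Q.
      At Q: go left to K.
        K is a leaf — visit K.
      At Q: go right to D.
        D is a leaf — visit D.
      Visit Q.
    At B: go right to V.
      V is a leaf — visit V.
    Visit B.
  At E: no right child.
  Visit E.
At Y: go right to X.
  At X: go left to Z.
    Z is a leaf — visit Z.
  At X: go right to C.
    At C: no left child.
    At C: go right to G.
      G is a leaf — visit G.
    Visit C.
  Visit X.
Visit Y.
Full post-order sequence: K, D, Q, V, B, E, Z, G, C, X, Y.

Z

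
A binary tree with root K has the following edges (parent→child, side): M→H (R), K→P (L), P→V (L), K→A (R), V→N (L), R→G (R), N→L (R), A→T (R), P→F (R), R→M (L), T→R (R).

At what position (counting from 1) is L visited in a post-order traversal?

Post-order visits the left subtree, then the right subtree, then the node.
At K: go left to P.
  At P: go left to V.
    At V: go left to N.
      At N: no left child.
      At N: go right to L.
        L is a leaf — visit L.
      Visit N.
    At V: no right child.
    Visit V.
  At P: go right to F.
    F is a leaf — visit F.
  Visit P.
At K: go right to A.
  At A: no left child.
  At A: go right to T.
    At T: no left child.
    At T: go right to R.
      At R: go left to M.
        At M: no left child.
        At M: go right to H.
          H is a leaf — visit H.
        Visit M.
      At R: go right to G.
        G is a leaf — visit G.
      Visit R.
    Visit T.
  Visit A.
Visit K.
Full post-order sequence: L, N, V, F, P, H, M, G, R, T, A, K.

1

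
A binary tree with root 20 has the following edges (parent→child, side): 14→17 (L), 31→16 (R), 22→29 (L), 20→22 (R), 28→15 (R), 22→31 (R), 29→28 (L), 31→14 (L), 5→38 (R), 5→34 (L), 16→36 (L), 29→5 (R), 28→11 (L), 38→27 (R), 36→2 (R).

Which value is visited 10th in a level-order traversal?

Level-order visits nodes level by level from the root, left to right within each level.
Level 0: 20
Level 1: 22
Level 2: 29, 31
Level 3: 28, 5, 14, 16
Level 4: 11, 15, 34, 38, 17, 36
Level 5: 27, 2
Full level-order sequence: 20, 22, 29, 31, 28, 5, 14, 16, 11, 15, 34, 38, 17, 36, 27, 2.

15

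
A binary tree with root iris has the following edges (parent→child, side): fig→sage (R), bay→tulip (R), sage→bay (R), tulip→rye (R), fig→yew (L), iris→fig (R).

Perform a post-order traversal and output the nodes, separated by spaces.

yew rye tulip bay sage fig iris

Post-order visits the left subtree, then the right subtree, then the node.
At iris: no left child.
At iris: go right to fig.
  At fig: go left to yew.
    yew is a leaf — visit yew.
  At fig: go right to sage.
    At sage: no left child.
    At sage: go right to bay.
      At bay: no left child.
      At bay: go right to tulip.
        At tulip: no left child.
        At tulip: go right to rye.
          rye is a leaf — visit rye.
        Visit tulip.
      Visit bay.
    Visit sage.
  Visit fig.
Visit iris.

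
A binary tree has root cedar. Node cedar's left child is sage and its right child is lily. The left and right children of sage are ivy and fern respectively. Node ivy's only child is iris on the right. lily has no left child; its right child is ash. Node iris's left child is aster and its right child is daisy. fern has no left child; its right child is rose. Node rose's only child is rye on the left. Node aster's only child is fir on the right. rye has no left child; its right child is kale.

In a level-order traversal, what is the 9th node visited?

Level-order visits nodes level by level from the root, left to right within each level.
Level 0: cedar
Level 1: sage, lily
Level 2: ivy, fern, ash
Level 3: iris, rose
Level 4: aster, daisy, rye
Level 5: fir, kale
Full level-order sequence: cedar, sage, lily, ivy, fern, ash, iris, rose, aster, daisy, rye, fir, kale.

aster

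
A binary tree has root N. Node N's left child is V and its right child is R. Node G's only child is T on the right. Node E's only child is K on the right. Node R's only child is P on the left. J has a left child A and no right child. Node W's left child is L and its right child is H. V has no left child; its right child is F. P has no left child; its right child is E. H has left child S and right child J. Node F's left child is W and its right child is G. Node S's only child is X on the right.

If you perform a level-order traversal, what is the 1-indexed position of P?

Level-order visits nodes level by level from the root, left to right within each level.
Level 0: N
Level 1: V, R
Level 2: F, P
Level 3: W, G, E
Level 4: L, H, T, K
Level 5: S, J
Level 6: X, A
Full level-order sequence: N, V, R, F, P, W, G, E, L, H, T, K, S, J, X, A.

5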